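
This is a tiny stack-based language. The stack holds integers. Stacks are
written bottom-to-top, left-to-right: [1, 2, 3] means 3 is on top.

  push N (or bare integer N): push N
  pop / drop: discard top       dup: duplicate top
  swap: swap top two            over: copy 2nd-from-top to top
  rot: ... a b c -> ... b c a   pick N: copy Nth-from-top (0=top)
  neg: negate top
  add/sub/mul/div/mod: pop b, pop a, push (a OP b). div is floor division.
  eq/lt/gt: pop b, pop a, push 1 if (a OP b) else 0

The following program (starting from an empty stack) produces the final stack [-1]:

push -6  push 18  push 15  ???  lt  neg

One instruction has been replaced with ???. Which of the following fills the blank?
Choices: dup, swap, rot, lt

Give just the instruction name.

Stack before ???: [-6, 18, 15]
Stack after ???:  [-6, 0]
Checking each choice:
  dup: produces [-6, 18, 0]
  swap: produces [-6, -1]
  rot: produces [18, 0]
  lt: MATCH


Answer: lt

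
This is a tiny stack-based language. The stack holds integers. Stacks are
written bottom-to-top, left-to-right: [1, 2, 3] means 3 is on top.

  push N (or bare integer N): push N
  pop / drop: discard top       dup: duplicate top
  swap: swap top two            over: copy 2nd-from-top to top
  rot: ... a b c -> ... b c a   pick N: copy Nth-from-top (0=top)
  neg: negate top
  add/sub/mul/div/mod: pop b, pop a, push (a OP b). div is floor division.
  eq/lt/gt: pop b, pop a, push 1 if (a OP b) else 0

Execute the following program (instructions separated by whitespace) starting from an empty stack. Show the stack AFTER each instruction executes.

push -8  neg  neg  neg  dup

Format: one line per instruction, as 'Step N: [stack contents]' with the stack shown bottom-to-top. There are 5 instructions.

Step 1: [-8]
Step 2: [8]
Step 3: [-8]
Step 4: [8]
Step 5: [8, 8]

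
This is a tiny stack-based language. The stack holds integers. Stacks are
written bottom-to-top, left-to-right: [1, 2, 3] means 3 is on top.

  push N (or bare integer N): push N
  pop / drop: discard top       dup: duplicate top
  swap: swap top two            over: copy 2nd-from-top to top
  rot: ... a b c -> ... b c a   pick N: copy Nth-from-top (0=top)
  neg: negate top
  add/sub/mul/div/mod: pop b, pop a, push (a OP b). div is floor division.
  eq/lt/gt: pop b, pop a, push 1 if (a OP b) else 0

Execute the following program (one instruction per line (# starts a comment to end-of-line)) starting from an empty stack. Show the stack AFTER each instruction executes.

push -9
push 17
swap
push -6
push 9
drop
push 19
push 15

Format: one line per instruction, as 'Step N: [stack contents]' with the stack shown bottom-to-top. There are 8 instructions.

Step 1: [-9]
Step 2: [-9, 17]
Step 3: [17, -9]
Step 4: [17, -9, -6]
Step 5: [17, -9, -6, 9]
Step 6: [17, -9, -6]
Step 7: [17, -9, -6, 19]
Step 8: [17, -9, -6, 19, 15]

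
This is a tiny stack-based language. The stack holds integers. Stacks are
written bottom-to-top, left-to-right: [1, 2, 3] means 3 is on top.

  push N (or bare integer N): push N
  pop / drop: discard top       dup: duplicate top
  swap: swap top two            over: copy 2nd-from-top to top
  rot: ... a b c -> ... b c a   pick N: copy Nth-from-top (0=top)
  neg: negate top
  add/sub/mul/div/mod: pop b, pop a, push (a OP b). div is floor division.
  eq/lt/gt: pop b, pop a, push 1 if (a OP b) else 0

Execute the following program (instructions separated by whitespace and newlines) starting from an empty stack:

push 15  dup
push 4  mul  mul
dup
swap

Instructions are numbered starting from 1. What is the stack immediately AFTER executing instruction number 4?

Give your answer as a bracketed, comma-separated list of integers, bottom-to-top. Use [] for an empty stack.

Step 1 ('push 15'): [15]
Step 2 ('dup'): [15, 15]
Step 3 ('push 4'): [15, 15, 4]
Step 4 ('mul'): [15, 60]

Answer: [15, 60]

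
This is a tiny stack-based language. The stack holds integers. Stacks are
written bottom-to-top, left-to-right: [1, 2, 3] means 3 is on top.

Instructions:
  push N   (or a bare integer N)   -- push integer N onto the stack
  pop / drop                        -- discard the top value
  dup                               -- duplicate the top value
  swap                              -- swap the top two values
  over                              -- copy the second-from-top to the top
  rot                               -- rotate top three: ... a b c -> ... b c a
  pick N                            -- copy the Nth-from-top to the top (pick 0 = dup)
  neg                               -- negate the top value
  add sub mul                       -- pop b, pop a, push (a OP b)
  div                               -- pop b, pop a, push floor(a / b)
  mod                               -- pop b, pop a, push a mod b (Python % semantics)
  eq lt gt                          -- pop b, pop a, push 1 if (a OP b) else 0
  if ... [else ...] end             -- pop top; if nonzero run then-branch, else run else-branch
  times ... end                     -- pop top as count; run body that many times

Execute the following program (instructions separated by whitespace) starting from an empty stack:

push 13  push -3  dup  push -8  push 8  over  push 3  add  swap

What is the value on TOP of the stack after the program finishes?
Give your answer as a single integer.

Answer: 8

Derivation:
After 'push 13': [13]
After 'push -3': [13, -3]
After 'dup': [13, -3, -3]
After 'push -8': [13, -3, -3, -8]
After 'push 8': [13, -3, -3, -8, 8]
After 'over': [13, -3, -3, -8, 8, -8]
After 'push 3': [13, -3, -3, -8, 8, -8, 3]
After 'add': [13, -3, -3, -8, 8, -5]
After 'swap': [13, -3, -3, -8, -5, 8]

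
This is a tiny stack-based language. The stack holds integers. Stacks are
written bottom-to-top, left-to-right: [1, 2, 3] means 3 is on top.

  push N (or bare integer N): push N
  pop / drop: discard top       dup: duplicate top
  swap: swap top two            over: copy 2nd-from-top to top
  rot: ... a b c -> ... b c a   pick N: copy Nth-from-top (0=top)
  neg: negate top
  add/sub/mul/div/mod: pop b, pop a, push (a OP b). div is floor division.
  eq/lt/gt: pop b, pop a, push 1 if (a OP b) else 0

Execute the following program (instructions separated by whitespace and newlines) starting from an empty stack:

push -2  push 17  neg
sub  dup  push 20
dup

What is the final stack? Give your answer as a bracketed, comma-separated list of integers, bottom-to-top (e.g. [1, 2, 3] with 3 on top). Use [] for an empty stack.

After 'push -2': [-2]
After 'push 17': [-2, 17]
After 'neg': [-2, -17]
After 'sub': [15]
After 'dup': [15, 15]
After 'push 20': [15, 15, 20]
After 'dup': [15, 15, 20, 20]

Answer: [15, 15, 20, 20]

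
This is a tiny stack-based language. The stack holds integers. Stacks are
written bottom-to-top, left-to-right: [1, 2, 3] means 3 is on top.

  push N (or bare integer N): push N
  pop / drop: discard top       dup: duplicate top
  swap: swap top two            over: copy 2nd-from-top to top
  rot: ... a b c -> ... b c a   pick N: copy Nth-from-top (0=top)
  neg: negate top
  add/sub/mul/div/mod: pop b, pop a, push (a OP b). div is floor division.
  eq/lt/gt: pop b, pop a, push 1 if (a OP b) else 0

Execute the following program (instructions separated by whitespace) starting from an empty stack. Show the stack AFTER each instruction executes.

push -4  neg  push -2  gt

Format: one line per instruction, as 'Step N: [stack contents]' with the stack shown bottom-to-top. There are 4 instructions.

Step 1: [-4]
Step 2: [4]
Step 3: [4, -2]
Step 4: [1]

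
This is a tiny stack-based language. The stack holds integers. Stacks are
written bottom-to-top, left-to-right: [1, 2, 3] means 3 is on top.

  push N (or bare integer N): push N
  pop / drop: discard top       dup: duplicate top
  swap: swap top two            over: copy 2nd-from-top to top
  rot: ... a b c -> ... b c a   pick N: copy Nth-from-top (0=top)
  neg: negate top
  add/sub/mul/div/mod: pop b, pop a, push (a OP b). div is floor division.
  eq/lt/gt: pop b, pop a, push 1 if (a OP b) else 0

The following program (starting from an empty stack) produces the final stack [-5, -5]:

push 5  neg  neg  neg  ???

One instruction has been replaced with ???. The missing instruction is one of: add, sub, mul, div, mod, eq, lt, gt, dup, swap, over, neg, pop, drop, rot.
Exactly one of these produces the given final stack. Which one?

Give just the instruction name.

Stack before ???: [-5]
Stack after ???:  [-5, -5]
The instruction that transforms [-5] -> [-5, -5] is: dup

Answer: dup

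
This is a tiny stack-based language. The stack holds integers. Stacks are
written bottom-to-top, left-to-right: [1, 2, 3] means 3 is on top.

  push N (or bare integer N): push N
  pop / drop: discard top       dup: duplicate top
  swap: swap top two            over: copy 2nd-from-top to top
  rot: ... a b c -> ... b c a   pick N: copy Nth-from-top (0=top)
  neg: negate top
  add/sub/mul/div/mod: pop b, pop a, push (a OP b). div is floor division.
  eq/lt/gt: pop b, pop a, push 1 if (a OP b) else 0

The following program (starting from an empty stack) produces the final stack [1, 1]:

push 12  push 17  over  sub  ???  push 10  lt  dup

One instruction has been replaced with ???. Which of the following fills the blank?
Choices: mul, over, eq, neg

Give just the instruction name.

Stack before ???: [12, 5]
Stack after ???:  [0]
Checking each choice:
  mul: produces [0, 0]
  over: produces [12, 5, 0, 0]
  eq: MATCH
  neg: produces [12, 1, 1]


Answer: eq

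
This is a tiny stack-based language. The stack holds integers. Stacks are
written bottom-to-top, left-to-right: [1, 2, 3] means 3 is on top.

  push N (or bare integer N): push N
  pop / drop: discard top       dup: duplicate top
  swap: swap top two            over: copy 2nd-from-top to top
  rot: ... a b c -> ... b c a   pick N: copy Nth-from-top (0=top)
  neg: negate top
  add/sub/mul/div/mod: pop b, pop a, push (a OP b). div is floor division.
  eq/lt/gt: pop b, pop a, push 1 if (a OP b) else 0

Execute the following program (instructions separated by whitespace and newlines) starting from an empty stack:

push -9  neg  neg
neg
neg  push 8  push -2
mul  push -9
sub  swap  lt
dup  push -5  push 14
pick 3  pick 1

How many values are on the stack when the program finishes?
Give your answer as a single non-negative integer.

Answer: 6

Derivation:
After 'push -9': stack = [-9] (depth 1)
After 'neg': stack = [9] (depth 1)
After 'neg': stack = [-9] (depth 1)
After 'neg': stack = [9] (depth 1)
After 'neg': stack = [-9] (depth 1)
After 'push 8': stack = [-9, 8] (depth 2)
After 'push -2': stack = [-9, 8, -2] (depth 3)
After 'mul': stack = [-9, -16] (depth 2)
After 'push -9': stack = [-9, -16, -9] (depth 3)
After 'sub': stack = [-9, -7] (depth 2)
After 'swap': stack = [-7, -9] (depth 2)
After 'lt': stack = [0] (depth 1)
After 'dup': stack = [0, 0] (depth 2)
After 'push -5': stack = [0, 0, -5] (depth 3)
After 'push 14': stack = [0, 0, -5, 14] (depth 4)
After 'pick 3': stack = [0, 0, -5, 14, 0] (depth 5)
After 'pick 1': stack = [0, 0, -5, 14, 0, 14] (depth 6)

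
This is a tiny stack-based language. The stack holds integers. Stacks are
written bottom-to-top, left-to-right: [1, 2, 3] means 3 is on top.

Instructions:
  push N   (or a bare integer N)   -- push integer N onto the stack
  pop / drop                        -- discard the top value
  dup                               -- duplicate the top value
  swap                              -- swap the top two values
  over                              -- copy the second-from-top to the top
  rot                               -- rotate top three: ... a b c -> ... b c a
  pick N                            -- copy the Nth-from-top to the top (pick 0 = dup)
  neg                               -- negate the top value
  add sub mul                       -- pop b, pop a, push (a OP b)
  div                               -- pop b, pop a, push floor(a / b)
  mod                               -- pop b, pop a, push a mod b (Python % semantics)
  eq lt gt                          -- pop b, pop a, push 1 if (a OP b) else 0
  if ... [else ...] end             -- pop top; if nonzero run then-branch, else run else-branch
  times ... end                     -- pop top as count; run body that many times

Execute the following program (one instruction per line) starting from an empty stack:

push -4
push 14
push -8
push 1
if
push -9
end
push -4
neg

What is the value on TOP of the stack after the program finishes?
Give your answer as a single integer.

After 'push -4': [-4]
After 'push 14': [-4, 14]
After 'push -8': [-4, 14, -8]
After 'push 1': [-4, 14, -8, 1]
After 'if': [-4, 14, -8]
After 'push -9': [-4, 14, -8, -9]
After 'push -4': [-4, 14, -8, -9, -4]
After 'neg': [-4, 14, -8, -9, 4]

Answer: 4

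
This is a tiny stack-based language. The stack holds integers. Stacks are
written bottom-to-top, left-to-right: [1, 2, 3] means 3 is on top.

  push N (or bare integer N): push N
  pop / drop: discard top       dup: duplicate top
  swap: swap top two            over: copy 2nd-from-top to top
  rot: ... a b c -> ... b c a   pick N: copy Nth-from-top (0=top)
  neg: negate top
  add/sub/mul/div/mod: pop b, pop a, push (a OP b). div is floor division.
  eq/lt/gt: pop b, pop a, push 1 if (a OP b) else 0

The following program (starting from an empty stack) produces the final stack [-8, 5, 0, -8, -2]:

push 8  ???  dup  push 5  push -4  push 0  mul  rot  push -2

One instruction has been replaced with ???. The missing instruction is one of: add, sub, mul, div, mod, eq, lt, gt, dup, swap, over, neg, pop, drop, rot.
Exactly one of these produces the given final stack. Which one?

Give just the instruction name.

Answer: neg

Derivation:
Stack before ???: [8]
Stack after ???:  [-8]
The instruction that transforms [8] -> [-8] is: neg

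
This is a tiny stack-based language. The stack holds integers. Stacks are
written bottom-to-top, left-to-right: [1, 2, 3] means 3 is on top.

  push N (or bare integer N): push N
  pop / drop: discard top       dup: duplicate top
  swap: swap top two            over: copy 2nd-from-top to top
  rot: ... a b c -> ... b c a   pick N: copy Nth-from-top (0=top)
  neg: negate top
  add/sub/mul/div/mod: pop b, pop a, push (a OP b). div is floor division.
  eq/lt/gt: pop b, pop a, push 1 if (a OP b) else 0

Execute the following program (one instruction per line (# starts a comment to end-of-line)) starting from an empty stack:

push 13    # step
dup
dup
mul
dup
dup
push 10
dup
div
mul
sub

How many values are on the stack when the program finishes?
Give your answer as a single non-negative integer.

Answer: 3

Derivation:
After 'push 13': stack = [13] (depth 1)
After 'dup': stack = [13, 13] (depth 2)
After 'dup': stack = [13, 13, 13] (depth 3)
After 'mul': stack = [13, 169] (depth 2)
After 'dup': stack = [13, 169, 169] (depth 3)
After 'dup': stack = [13, 169, 169, 169] (depth 4)
After 'push 10': stack = [13, 169, 169, 169, 10] (depth 5)
After 'dup': stack = [13, 169, 169, 169, 10, 10] (depth 6)
After 'div': stack = [13, 169, 169, 169, 1] (depth 5)
After 'mul': stack = [13, 169, 169, 169] (depth 4)
After 'sub': stack = [13, 169, 0] (depth 3)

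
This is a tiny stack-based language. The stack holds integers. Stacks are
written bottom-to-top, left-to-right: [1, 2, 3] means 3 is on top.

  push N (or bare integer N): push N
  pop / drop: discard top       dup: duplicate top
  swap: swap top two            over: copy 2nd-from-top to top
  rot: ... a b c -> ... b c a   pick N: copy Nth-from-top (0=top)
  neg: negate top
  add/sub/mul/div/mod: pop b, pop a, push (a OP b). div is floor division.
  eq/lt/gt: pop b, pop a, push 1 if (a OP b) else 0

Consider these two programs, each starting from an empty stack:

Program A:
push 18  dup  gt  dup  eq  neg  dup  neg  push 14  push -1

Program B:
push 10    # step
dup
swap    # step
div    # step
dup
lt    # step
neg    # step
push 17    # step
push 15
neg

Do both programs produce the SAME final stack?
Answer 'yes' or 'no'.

Program A trace:
  After 'push 18': [18]
  After 'dup': [18, 18]
  After 'gt': [0]
  After 'dup': [0, 0]
  After 'eq': [1]
  After 'neg': [-1]
  After 'dup': [-1, -1]
  After 'neg': [-1, 1]
  After 'push 14': [-1, 1, 14]
  After 'push -1': [-1, 1, 14, -1]
Program A final stack: [-1, 1, 14, -1]

Program B trace:
  After 'push 10': [10]
  After 'dup': [10, 10]
  After 'swap': [10, 10]
  After 'div': [1]
  After 'dup': [1, 1]
  After 'lt': [0]
  After 'neg': [0]
  After 'push 17': [0, 17]
  After 'push 15': [0, 17, 15]
  After 'neg': [0, 17, -15]
Program B final stack: [0, 17, -15]
Same: no

Answer: no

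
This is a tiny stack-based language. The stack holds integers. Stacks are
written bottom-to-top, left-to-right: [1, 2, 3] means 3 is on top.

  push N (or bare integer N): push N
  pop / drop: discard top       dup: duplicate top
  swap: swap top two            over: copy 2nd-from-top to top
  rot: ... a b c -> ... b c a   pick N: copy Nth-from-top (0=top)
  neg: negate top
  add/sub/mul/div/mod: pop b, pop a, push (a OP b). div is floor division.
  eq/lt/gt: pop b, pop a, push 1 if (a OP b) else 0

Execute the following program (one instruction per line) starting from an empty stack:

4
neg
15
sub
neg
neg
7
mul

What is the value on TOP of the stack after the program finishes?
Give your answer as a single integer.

After 'push 4': [4]
After 'neg': [-4]
After 'push 15': [-4, 15]
After 'sub': [-19]
After 'neg': [19]
After 'neg': [-19]
After 'push 7': [-19, 7]
After 'mul': [-133]

Answer: -133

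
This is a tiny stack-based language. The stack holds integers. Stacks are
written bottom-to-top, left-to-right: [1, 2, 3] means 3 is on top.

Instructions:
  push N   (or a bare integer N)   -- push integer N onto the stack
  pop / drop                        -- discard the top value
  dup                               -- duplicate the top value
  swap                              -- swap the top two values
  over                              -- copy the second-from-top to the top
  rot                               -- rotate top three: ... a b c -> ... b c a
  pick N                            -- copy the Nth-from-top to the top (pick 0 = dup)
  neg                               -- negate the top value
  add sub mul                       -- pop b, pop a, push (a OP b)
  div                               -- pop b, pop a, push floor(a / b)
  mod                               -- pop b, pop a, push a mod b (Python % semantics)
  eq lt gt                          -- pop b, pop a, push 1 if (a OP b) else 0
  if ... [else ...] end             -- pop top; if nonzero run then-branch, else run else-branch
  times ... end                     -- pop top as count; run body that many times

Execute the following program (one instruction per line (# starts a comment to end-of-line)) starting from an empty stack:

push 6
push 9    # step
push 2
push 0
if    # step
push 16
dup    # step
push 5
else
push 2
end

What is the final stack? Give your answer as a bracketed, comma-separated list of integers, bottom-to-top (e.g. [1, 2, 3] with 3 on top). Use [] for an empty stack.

Answer: [6, 9, 2, 2]

Derivation:
After 'push 6': [6]
After 'push 9': [6, 9]
After 'push 2': [6, 9, 2]
After 'push 0': [6, 9, 2, 0]
After 'if': [6, 9, 2]
After 'push 2': [6, 9, 2, 2]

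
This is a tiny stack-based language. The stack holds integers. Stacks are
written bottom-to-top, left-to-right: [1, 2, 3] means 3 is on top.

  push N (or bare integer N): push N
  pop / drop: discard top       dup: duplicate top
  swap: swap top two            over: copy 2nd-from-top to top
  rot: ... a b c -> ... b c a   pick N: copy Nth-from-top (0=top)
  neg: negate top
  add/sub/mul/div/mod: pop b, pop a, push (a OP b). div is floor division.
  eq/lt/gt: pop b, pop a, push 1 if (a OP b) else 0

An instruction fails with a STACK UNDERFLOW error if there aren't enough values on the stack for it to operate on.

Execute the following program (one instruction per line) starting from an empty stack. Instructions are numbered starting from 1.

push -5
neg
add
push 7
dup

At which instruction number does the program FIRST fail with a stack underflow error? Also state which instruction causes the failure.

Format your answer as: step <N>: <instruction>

Step 1 ('push -5'): stack = [-5], depth = 1
Step 2 ('neg'): stack = [5], depth = 1
Step 3 ('add'): needs 2 value(s) but depth is 1 — STACK UNDERFLOW

Answer: step 3: add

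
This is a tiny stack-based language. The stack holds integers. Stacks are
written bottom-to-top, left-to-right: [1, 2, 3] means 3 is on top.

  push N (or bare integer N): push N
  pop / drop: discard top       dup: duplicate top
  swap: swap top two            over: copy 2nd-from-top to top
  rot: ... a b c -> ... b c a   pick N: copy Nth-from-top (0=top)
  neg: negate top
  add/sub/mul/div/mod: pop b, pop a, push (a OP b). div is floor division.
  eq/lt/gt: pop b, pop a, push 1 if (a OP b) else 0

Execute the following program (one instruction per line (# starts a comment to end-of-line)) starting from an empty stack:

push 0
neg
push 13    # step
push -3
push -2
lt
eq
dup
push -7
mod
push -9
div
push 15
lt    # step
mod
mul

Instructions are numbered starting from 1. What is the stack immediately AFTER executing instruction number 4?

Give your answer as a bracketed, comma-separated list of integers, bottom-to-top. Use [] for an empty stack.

Step 1 ('push 0'): [0]
Step 2 ('neg'): [0]
Step 3 ('push 13'): [0, 13]
Step 4 ('push -3'): [0, 13, -3]

Answer: [0, 13, -3]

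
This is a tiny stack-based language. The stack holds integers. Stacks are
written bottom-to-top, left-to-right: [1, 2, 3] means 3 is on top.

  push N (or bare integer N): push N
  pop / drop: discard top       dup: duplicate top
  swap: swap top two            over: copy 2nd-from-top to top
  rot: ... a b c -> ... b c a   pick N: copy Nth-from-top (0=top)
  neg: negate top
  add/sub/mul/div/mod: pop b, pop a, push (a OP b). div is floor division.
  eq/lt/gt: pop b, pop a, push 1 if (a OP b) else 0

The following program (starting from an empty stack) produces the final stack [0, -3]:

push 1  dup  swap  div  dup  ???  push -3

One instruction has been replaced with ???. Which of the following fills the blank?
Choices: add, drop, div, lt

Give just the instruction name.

Answer: lt

Derivation:
Stack before ???: [1, 1]
Stack after ???:  [0]
Checking each choice:
  add: produces [2, -3]
  drop: produces [1, -3]
  div: produces [1, -3]
  lt: MATCH


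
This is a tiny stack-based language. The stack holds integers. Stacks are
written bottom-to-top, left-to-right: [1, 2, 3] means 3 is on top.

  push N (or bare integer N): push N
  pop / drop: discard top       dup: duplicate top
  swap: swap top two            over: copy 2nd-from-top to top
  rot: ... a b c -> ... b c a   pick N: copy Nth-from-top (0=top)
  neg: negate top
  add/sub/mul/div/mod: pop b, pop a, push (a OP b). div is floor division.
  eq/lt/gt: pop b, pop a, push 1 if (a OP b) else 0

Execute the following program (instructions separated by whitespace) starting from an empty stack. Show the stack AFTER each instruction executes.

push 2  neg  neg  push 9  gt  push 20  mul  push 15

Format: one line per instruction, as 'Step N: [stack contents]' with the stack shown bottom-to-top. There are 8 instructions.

Step 1: [2]
Step 2: [-2]
Step 3: [2]
Step 4: [2, 9]
Step 5: [0]
Step 6: [0, 20]
Step 7: [0]
Step 8: [0, 15]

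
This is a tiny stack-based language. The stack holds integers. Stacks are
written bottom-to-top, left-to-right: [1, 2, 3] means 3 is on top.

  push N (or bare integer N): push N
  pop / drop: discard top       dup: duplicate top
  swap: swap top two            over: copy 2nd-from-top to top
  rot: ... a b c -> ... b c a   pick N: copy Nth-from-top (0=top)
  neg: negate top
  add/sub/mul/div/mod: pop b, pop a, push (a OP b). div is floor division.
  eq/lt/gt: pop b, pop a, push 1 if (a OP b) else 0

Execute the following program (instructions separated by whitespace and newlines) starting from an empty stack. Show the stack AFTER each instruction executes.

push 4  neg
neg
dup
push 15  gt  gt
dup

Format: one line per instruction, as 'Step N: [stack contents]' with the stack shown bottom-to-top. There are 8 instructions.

Step 1: [4]
Step 2: [-4]
Step 3: [4]
Step 4: [4, 4]
Step 5: [4, 4, 15]
Step 6: [4, 0]
Step 7: [1]
Step 8: [1, 1]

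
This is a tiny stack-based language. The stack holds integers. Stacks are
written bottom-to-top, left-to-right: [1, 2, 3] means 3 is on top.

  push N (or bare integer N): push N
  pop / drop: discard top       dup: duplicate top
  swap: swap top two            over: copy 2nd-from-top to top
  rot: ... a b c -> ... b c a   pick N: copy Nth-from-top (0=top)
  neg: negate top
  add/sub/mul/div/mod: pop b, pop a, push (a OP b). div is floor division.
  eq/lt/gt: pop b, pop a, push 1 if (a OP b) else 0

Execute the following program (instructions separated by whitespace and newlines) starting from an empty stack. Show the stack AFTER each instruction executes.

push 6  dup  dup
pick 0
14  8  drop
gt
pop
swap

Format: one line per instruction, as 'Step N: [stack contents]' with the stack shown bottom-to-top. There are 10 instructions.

Step 1: [6]
Step 2: [6, 6]
Step 3: [6, 6, 6]
Step 4: [6, 6, 6, 6]
Step 5: [6, 6, 6, 6, 14]
Step 6: [6, 6, 6, 6, 14, 8]
Step 7: [6, 6, 6, 6, 14]
Step 8: [6, 6, 6, 0]
Step 9: [6, 6, 6]
Step 10: [6, 6, 6]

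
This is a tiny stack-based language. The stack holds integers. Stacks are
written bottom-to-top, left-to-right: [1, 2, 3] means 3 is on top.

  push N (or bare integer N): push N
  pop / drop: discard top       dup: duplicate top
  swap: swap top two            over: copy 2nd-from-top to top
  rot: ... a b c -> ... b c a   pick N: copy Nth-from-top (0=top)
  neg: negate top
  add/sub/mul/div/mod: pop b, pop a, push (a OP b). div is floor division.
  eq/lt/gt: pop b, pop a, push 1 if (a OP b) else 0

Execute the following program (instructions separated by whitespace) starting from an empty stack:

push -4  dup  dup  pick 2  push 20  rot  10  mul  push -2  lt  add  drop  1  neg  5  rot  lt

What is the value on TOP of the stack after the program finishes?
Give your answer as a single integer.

After 'push -4': [-4]
After 'dup': [-4, -4]
After 'dup': [-4, -4, -4]
After 'pick 2': [-4, -4, -4, -4]
After 'push 20': [-4, -4, -4, -4, 20]
After 'rot': [-4, -4, -4, 20, -4]
After 'push 10': [-4, -4, -4, 20, -4, 10]
After 'mul': [-4, -4, -4, 20, -40]
After 'push -2': [-4, -4, -4, 20, -40, -2]
After 'lt': [-4, -4, -4, 20, 1]
After 'add': [-4, -4, -4, 21]
After 'drop': [-4, -4, -4]
After 'push 1': [-4, -4, -4, 1]
After 'neg': [-4, -4, -4, -1]
After 'push 5': [-4, -4, -4, -1, 5]
After 'rot': [-4, -4, -1, 5, -4]
After 'lt': [-4, -4, -1, 0]

Answer: 0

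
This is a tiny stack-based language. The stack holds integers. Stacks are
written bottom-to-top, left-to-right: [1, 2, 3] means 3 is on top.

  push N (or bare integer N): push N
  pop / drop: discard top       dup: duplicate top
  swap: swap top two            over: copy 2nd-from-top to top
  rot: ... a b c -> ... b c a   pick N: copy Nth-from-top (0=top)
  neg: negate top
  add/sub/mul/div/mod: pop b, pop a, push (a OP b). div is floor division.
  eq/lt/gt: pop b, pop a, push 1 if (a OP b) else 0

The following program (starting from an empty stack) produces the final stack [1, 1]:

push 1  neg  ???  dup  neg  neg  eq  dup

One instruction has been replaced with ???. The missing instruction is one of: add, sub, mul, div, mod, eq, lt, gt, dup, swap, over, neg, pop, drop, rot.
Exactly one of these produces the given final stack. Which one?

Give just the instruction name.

Answer: neg

Derivation:
Stack before ???: [-1]
Stack after ???:  [1]
The instruction that transforms [-1] -> [1] is: neg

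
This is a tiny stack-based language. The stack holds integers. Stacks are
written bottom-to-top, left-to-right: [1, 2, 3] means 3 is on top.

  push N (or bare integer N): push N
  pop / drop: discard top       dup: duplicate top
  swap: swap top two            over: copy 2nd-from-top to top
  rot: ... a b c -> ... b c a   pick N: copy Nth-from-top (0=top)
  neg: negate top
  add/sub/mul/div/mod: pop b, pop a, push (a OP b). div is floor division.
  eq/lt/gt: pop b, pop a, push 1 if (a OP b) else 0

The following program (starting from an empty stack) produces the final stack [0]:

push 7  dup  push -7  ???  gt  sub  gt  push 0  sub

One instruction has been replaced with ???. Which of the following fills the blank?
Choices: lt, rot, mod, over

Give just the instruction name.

Answer: over

Derivation:
Stack before ???: [7, 7, -7]
Stack after ???:  [7, 7, -7, 7]
Checking each choice:
  lt: stack underflow (need 2, have 1)
  rot: stack underflow (need 2, have 1)
  mod: stack underflow (need 2, have 1)
  over: MATCH


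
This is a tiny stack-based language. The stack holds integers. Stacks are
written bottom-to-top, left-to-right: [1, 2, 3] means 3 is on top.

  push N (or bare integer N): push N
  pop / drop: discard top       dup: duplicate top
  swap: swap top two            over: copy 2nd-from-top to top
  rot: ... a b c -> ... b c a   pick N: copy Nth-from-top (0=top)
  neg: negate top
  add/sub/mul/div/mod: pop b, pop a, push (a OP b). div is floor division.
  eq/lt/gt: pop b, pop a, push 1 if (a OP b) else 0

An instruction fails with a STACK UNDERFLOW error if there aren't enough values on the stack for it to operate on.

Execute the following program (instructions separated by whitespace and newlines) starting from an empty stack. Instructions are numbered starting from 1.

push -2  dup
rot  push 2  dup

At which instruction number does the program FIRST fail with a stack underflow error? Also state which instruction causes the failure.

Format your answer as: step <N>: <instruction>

Answer: step 3: rot

Derivation:
Step 1 ('push -2'): stack = [-2], depth = 1
Step 2 ('dup'): stack = [-2, -2], depth = 2
Step 3 ('rot'): needs 3 value(s) but depth is 2 — STACK UNDERFLOW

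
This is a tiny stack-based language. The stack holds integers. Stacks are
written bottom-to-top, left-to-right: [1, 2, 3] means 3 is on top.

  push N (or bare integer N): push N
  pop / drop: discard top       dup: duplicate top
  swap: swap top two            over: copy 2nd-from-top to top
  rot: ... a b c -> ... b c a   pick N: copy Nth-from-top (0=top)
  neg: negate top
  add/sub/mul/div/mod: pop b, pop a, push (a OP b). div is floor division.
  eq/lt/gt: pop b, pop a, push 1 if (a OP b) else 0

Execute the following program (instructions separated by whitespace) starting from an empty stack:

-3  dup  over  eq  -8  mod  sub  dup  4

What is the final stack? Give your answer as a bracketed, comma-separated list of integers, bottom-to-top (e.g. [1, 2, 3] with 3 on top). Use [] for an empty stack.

After 'push -3': [-3]
After 'dup': [-3, -3]
After 'over': [-3, -3, -3]
After 'eq': [-3, 1]
After 'push -8': [-3, 1, -8]
After 'mod': [-3, -7]
After 'sub': [4]
After 'dup': [4, 4]
After 'push 4': [4, 4, 4]

Answer: [4, 4, 4]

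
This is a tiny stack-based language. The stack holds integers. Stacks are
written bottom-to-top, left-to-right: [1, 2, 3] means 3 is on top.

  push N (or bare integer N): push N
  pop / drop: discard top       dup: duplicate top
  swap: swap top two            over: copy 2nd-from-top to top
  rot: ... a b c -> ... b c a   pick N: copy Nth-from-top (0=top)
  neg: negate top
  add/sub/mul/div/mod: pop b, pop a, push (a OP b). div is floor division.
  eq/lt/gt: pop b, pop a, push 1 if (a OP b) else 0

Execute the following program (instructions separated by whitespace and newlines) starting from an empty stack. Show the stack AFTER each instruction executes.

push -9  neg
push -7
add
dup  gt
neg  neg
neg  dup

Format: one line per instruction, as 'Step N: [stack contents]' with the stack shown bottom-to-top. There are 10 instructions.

Step 1: [-9]
Step 2: [9]
Step 3: [9, -7]
Step 4: [2]
Step 5: [2, 2]
Step 6: [0]
Step 7: [0]
Step 8: [0]
Step 9: [0]
Step 10: [0, 0]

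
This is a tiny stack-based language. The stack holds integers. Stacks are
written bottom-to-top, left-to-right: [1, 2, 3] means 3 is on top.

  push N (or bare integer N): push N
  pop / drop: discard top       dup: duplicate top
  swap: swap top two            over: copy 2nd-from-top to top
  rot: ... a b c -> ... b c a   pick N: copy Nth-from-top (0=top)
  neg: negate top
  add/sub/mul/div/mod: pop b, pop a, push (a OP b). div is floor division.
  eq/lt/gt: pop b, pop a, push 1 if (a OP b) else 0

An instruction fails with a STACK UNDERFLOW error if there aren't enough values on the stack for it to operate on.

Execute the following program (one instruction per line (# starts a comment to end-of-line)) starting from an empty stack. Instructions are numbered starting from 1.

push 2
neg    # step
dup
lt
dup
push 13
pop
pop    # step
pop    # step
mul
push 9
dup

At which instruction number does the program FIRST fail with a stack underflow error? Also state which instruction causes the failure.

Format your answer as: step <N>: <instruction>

Step 1 ('push 2'): stack = [2], depth = 1
Step 2 ('neg'): stack = [-2], depth = 1
Step 3 ('dup'): stack = [-2, -2], depth = 2
Step 4 ('lt'): stack = [0], depth = 1
Step 5 ('dup'): stack = [0, 0], depth = 2
Step 6 ('push 13'): stack = [0, 0, 13], depth = 3
Step 7 ('pop'): stack = [0, 0], depth = 2
Step 8 ('pop'): stack = [0], depth = 1
Step 9 ('pop'): stack = [], depth = 0
Step 10 ('mul'): needs 2 value(s) but depth is 0 — STACK UNDERFLOW

Answer: step 10: mul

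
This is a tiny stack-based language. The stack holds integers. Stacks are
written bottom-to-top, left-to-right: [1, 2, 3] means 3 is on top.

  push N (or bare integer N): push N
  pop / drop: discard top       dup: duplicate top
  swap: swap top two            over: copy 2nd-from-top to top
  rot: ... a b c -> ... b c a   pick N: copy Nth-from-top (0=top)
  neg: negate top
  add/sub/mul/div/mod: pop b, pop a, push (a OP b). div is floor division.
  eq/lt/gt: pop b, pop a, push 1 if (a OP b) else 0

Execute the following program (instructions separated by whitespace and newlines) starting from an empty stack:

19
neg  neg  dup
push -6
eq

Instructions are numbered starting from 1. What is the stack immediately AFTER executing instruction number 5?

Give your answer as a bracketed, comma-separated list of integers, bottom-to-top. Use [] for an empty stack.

Answer: [19, 19, -6]

Derivation:
Step 1 ('19'): [19]
Step 2 ('neg'): [-19]
Step 3 ('neg'): [19]
Step 4 ('dup'): [19, 19]
Step 5 ('push -6'): [19, 19, -6]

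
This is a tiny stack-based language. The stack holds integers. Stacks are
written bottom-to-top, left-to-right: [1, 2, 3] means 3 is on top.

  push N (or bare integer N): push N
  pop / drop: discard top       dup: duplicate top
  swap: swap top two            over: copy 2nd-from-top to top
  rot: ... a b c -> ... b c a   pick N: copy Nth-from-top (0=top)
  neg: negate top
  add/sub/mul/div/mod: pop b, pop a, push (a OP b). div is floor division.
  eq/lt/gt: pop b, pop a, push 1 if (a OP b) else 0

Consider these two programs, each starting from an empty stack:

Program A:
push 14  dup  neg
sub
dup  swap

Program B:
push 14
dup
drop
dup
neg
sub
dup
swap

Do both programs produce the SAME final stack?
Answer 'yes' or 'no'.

Answer: yes

Derivation:
Program A trace:
  After 'push 14': [14]
  After 'dup': [14, 14]
  After 'neg': [14, -14]
  After 'sub': [28]
  After 'dup': [28, 28]
  After 'swap': [28, 28]
Program A final stack: [28, 28]

Program B trace:
  After 'push 14': [14]
  After 'dup': [14, 14]
  After 'drop': [14]
  After 'dup': [14, 14]
  After 'neg': [14, -14]
  After 'sub': [28]
  After 'dup': [28, 28]
  After 'swap': [28, 28]
Program B final stack: [28, 28]
Same: yes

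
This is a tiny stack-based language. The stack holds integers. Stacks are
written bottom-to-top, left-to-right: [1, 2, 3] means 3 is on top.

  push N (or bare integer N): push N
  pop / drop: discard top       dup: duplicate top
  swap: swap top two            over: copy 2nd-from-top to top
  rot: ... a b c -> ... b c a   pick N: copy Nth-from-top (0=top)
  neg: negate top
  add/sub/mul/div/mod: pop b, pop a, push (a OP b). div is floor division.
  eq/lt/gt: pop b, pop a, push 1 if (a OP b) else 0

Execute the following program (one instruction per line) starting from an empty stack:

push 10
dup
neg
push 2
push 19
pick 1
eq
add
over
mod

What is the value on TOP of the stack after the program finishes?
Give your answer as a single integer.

Answer: -8

Derivation:
After 'push 10': [10]
After 'dup': [10, 10]
After 'neg': [10, -10]
After 'push 2': [10, -10, 2]
After 'push 19': [10, -10, 2, 19]
After 'pick 1': [10, -10, 2, 19, 2]
After 'eq': [10, -10, 2, 0]
After 'add': [10, -10, 2]
After 'over': [10, -10, 2, -10]
After 'mod': [10, -10, -8]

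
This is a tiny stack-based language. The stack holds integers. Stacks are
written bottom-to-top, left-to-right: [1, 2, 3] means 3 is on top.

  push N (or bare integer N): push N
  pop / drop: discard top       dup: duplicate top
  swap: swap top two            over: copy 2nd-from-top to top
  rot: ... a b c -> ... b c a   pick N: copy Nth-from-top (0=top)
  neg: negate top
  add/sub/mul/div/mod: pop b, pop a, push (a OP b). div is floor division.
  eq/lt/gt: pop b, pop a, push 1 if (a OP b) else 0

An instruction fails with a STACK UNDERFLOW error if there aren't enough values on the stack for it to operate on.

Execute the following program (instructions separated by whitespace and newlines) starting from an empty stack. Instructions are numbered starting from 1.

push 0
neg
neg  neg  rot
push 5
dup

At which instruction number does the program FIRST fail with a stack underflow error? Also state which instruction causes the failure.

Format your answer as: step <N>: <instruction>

Step 1 ('push 0'): stack = [0], depth = 1
Step 2 ('neg'): stack = [0], depth = 1
Step 3 ('neg'): stack = [0], depth = 1
Step 4 ('neg'): stack = [0], depth = 1
Step 5 ('rot'): needs 3 value(s) but depth is 1 — STACK UNDERFLOW

Answer: step 5: rot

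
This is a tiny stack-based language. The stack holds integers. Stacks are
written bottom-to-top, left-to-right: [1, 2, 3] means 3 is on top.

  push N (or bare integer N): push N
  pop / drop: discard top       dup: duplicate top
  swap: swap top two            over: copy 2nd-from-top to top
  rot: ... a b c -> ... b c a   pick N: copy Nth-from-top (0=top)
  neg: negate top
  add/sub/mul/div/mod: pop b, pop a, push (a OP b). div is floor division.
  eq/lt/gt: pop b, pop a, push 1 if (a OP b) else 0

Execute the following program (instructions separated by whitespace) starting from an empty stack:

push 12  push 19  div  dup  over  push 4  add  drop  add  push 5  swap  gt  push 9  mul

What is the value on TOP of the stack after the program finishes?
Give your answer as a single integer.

After 'push 12': [12]
After 'push 19': [12, 19]
After 'div': [0]
After 'dup': [0, 0]
After 'over': [0, 0, 0]
After 'push 4': [0, 0, 0, 4]
After 'add': [0, 0, 4]
After 'drop': [0, 0]
After 'add': [0]
After 'push 5': [0, 5]
After 'swap': [5, 0]
After 'gt': [1]
After 'push 9': [1, 9]
After 'mul': [9]

Answer: 9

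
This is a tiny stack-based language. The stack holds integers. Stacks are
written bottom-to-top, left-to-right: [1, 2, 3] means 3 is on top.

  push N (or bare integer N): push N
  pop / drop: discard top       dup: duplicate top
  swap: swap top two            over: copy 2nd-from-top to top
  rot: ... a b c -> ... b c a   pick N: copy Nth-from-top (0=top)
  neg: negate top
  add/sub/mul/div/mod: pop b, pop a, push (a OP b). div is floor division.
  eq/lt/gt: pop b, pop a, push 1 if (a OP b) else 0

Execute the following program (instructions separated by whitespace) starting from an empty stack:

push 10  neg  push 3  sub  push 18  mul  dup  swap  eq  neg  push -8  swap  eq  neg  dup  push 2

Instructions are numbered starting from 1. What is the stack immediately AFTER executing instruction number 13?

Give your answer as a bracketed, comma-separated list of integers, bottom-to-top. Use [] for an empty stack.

Answer: [0]

Derivation:
Step 1 ('push 10'): [10]
Step 2 ('neg'): [-10]
Step 3 ('push 3'): [-10, 3]
Step 4 ('sub'): [-13]
Step 5 ('push 18'): [-13, 18]
Step 6 ('mul'): [-234]
Step 7 ('dup'): [-234, -234]
Step 8 ('swap'): [-234, -234]
Step 9 ('eq'): [1]
Step 10 ('neg'): [-1]
Step 11 ('push -8'): [-1, -8]
Step 12 ('swap'): [-8, -1]
Step 13 ('eq'): [0]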